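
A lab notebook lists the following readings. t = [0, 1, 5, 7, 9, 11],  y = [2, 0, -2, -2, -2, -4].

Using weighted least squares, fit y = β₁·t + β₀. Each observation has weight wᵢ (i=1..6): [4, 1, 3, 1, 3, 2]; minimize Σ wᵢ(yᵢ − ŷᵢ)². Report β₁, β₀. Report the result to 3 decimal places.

Entries of MᵀWM: Σwᵢ·t·t = 610, Σwᵢ·t = 72, Σwᵢ·1 = 14.
Moment sums: Σwᵢ·t·y = -186, Σwᵢ·y = -14.
Determinant 610·14 − 72² = 3356.
β₁ = ((-186)·14 − 72·(-14))/3356 = -399/839; β₀ = (610·(-14) − 72·(-186))/3356 = 1213/839.

β₁ = -0.476, β₀ = 1.446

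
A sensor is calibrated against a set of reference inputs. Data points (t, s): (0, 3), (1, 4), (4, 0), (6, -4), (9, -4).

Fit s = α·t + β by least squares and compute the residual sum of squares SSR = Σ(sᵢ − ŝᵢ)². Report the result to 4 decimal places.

SSR = 6.7259

Entries of XᵀX: Σt·t = 134, Σt = 20, Σ1 = 5.
For Xᵀs: Σt·s = -56, Σs = -1.
XᵀX·[α, β]ᵀ = Xᵀs becomes [[134, 20]; [20, 5]]·[α, β]ᵀ = [-56, -1]ᵀ.
Δ = 134·5 − 20² = 270.
α = ((-56)·5 − 20·(-1))/270 = -26/27; β = (134·(-1) − 20·(-56))/270 = 493/135.
Residuals: -88/135, 59/45, 1/5, -253/135, 137/135; SSR = 908/135.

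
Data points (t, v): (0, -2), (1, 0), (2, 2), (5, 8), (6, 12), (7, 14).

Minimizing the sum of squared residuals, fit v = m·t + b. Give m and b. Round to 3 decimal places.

The normal system MᵀM·[m, b]ᵀ = Mᵀv is [[115, 21]; [21, 6]]·[m, b]ᵀ = [214, 34]ᵀ.
det = 115·6 − 21² = 249.
m = (214·6 − 21·34)/249 = 190/83; b = (115·34 − 21·214)/249 = -584/249.

m = 2.289, b = -2.345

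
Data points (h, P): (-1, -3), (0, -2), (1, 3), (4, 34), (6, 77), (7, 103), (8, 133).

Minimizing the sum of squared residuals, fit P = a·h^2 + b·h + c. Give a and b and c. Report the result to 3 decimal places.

a = 1.875, b = 1.893, c = -2.204

Sums needed: Σh^2·h^2 = 8051, Σh^2·h = 1135, Σh^2 = 167, Σh·h = 167, Σh = 25, Σ1 = 7.
For AᵀP: Σh^2·P = 16875, Σh·P = 2389, ΣP = 345.
So AᵀA·[a, b, c]ᵀ = AᵀP: [[8051, 1135, 167]; [1135, 167, 25]; [167, 25, 7]]·[a, b, c]ᵀ = [16875, 2389, 345]ᵀ.
Row-reducing yields a = 85285/45489, b = 86113/45489, c = -33415/15163.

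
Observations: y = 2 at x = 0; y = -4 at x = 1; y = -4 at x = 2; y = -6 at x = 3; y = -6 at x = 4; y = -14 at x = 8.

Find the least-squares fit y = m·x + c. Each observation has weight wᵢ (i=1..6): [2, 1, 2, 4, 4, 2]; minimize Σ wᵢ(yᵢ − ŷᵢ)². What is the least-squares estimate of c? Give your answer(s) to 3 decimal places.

The normal equations are: 237·m + 49·c = -412;  49·m + 15·c = -84.
Δ = 237·15 − 49² = 1154.
m = ((-412)·15 − 49·(-84))/1154 = -1032/577; c = (237·(-84) − 49·(-412))/1154 = 140/577.

c = 0.243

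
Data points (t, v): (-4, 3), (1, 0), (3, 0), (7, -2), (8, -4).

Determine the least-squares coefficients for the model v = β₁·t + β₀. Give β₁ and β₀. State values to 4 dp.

β₁ = -0.5213, β₀ = 0.9638

XᵀX·[β₁, β₀]ᵀ = Xᵀv reads: 139·β₁ + 15·β₀ = -58;  15·β₁ + 5·β₀ = -3.
(Σt·t = 139, Σt = 15, Σ1 = 5, Σt·v = -58, Σv = -3.)
det = 139·5 − 15² = 470.
β₁ = ((-58)·5 − 15·(-3))/470 = -49/94; β₀ = (139·(-3) − 15·(-58))/470 = 453/470.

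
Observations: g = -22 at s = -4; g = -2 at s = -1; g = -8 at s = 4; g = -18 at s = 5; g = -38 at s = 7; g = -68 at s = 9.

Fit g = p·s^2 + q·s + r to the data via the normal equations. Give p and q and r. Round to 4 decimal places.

p = -1.0300, q = 1.6188, r = 0.8776

The normal equations are: 10100·p + 1196·q + 188·r = -8302;  1196·p + 188·q + 20·r = -910;  188·p + 20·q + 6·r = -156.
(Σs^2·s^2 = 10100, Σs^2·s = 1196, Σs^2 = 188, Σs·s = 188, Σs = 20, Σ1 = 6, Σs^2·g = -8302, Σs·g = -910, Σg = -156.)
Inverting the 3×3 Gram matrix, [p, q, r]ᵀ = [-858/833, 2697/1666, 43/49]ᵀ.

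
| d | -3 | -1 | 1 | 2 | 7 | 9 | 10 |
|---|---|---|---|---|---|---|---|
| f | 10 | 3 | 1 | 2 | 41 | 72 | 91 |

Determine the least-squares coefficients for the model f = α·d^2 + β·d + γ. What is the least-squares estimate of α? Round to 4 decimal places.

α = 0.9790

Sums needed: Σd^2·d^2 = 19061, Σd^2·d = 2053, Σd^2 = 245, Σd·d = 245, Σd = 25, Σ1 = 7.
Right-hand side: Σd^2·f = 17043, Σd·f = 1817, Σf = 220.
Row-reducing yields α = 14999/15321, β = -23999/30642, γ = -395/10214.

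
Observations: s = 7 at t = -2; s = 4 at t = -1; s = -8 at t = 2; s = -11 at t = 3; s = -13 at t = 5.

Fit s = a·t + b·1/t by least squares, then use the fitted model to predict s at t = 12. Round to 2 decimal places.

ŝ = -33.87

From the data, Σt·t = 43, Σt·1/t = 5, Σ1/t·1/t = 743/450.
For Aᵀs: Σt·s = -132, Σ1/t·s = -533/30.
Normal equations: [[43, 5]; [5, 743/450]]·[a, b]ᵀ = [-132, -533/30]ᵀ.
Eliminating b: (743/450)·(row 1) − 5·(row 2) gives (20699/450)·a = (743/450)·(-132) − 5·(-533/30) = -19367/150, so a = -58101/20699.
Then b = ((-533/30) − 5·(-58101/20699))/(743/450) = -46785/20699.
At t = 12: ŝ = (-58101/20699)·(12) + (-46785/20699)·(1/12) = -2804443/82796.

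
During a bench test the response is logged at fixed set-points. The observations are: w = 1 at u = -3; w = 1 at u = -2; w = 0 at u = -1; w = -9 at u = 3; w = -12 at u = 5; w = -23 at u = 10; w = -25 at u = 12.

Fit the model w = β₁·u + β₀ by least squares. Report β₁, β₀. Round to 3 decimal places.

Sums needed: Σu·u = 292, Σu = 24, Σ1 = 7.
And Σu·w = -622, Σw = -67.
So MᵀM·[β₁, β₀]ᵀ = Mᵀw: [[292, 24]; [24, 7]]·[β₁, β₀]ᵀ = [-622, -67]ᵀ.
Eliminating β₀: 7·(row 1) − 24·(row 2) gives 1468·β₁ = 7·(-622) − 24·(-67) = -2746, so β₁ = -1373/734.
Then β₀ = ((-67) − 24·(-1373/734))/7 = -1159/367.

β₁ = -1.871, β₀ = -3.158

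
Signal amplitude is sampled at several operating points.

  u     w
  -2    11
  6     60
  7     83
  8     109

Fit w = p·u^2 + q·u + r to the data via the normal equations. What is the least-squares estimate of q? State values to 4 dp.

q = -1.1976

Entries of AᵀA: Σu^2·u^2 = 7809, Σu^2·u = 1063, Σu^2 = 153, Σu·u = 153, Σu = 19, Σ1 = 4.
Right-hand side: Σu^2·w = 13247, Σu·w = 1791, Σw = 263.
Normal equations: [[7809, 1063, 153]; [1063, 153, 19]; [153, 19, 4]]·[p, q, r]ᵀ = [13247, 1791, 263]ᵀ.
Solving the 3×3 system (Gaussian elimination) gives p = 35673/19444, q = -23287/19444, r = 6141/4861.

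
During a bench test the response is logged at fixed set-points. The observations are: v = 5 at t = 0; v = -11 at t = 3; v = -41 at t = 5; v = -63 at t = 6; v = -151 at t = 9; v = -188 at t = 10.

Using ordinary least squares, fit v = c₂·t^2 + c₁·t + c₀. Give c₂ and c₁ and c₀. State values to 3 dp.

c₂ = -2.006, c₁ = 0.742, c₀ = 4.989

Normal-equation sums: Σt^2·t^2 = 18563, Σt^2·t = 2097, Σt^2 = 251, Σt·t = 251, Σt = 33, Σ1 = 6.
For Xᵀv: Σt^2·v = -34423, Σt·v = -3855, Σv = -449.
XᵀX·[c₂, c₁, c₀]ᵀ = Xᵀv becomes [[18563, 2097, 251]; [2097, 251, 33]; [251, 33, 6]]·[c₂, c₁, c₀]ᵀ = [-34423, -3855, -449]ᵀ.
Row-reducing yields c₂ = -282773/140984, c₁ = 104655/140984, c₀ = 87929/17623.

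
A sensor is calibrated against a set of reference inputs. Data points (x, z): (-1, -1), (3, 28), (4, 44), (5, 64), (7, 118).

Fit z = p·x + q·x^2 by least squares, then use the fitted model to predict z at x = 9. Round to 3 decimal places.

Sums needed: Σx·x = 100, Σx·x^2 = 558, Σx^2·x^2 = 3364.
And Σx·z = 1407, Σx^2·z = 8337.
Eliminating q: 3364·(row 1) − 558·(row 2) gives 25036·p = 3364·1407 − 558·8337 = 81102, so p = 40551/12518.
Then q = (8337 − 558·(40551/12518))/3364 = 24297/12518.
At x = 9: ẑ = (40551/12518)·(9) + (24297/12518)·(81) = 1166508/6259.

ẑ = 186.373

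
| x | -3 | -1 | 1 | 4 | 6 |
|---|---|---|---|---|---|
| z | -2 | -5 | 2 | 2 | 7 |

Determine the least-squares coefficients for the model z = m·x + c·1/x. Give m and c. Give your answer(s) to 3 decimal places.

m = 0.809, c = 2.401

The normal system MᵀM·[m, c]ᵀ = Mᵀz is [[63, 5]; [5, 317/144]]·[m, c]ᵀ = [63, 28/3]ᵀ.
det = 63·(317/144) − 5² = 1819/16.
m = (63·(317/144) − 5·(28/3))/(1819/16) = 4417/5457; c = (63·(28/3) − 5·63)/(1819/16) = 4368/1819.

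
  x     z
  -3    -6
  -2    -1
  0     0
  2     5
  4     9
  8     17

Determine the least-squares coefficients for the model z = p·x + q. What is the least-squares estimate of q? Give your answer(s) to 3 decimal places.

Setting ∂/∂p … = 0 gives: 97·p + 9·q = 202;  9·p + 6·q = 24.
(Σx·x = 97, Σx = 9, Σ1 = 6, Σx·z = 202, Σz = 24.)
det = 97·6 − 9² = 501.
p = (202·6 − 9·24)/501 = 332/167; q = (97·24 − 9·202)/501 = 170/167.

q = 1.018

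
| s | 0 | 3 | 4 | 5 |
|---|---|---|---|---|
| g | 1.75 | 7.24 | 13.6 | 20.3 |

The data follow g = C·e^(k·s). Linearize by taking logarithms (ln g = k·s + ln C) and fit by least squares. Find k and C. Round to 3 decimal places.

Linearized form: ln g = k·s + ln C. From the 4 transformed points,
Σs = 12.0000, Σ(s)² = 50.0000, Σln g = 8.1599, Σs·ln g = 31.4322.
Equations: 50.0000·k + 12.0000·ln C = 31.4322;  12.0000·k + 4·ln C = 8.1599.
Solving (det = 56.0000): k = 0.49660, ln C = 0.55017, so C = exp(0.55017) = 1.73354.

k = 0.497, C = 1.734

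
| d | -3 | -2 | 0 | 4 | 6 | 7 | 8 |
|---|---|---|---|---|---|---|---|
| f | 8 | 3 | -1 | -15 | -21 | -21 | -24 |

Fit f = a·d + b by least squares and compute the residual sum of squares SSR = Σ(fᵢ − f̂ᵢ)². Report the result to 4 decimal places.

Normal-equation sums: Σd·d = 178, Σd = 20, Σ1 = 7.
And Σd·f = -555, Σf = -71.
Determinant 178·7 − 20² = 846.
a = ((-555)·7 − 20·(-71))/846 = -2465/846; b = (178·(-71) − 20·(-555))/846 = -769/423.
Residuals: 911/846, -427/423, 346/423, -646/423, -719/423, 1027/846, 53/47; SSR = 9149/846.

SSR = 10.8144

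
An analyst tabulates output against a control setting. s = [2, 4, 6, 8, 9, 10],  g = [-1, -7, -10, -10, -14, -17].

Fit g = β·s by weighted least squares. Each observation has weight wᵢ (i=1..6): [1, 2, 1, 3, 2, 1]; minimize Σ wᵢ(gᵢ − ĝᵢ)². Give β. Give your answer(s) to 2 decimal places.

The normal system XᵀWX·[β]ᵀ = XᵀWg is [[526]]·[β]ᵀ = [-780]ᵀ.
β = (-780)/526 = -1.48289.

β = -1.48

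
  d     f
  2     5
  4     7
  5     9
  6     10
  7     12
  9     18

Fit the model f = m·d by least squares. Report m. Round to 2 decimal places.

Forming XᵀX = [[211]] and Xᵀf = [389]ᵀ gives XᵀX·[m]ᵀ = Xᵀf.
Hence m = 389 / 211 ≈ 1.8436.

m = 1.84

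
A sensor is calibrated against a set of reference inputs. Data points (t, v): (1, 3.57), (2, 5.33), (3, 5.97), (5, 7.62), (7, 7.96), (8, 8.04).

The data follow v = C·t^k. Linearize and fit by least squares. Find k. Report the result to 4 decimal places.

With ln vᵢ as the transformed response and ln tᵢ as the regressor:
AᵀA = [[12.3883, 7.4265]; [7.4265, 6]], rhs = [14.7623, 10.9223]ᵀ  (here Σln t = 7.4265, Σ(ln t)² = 12.3883, Σln v = 10.9223, Σln t·ln v = 14.7623).
Δ = 12.3883·6 − (7.4265)² = 19.1764; k = (14.7623·6 − 7.4265·10.9223)/19.1764 = 0.38897, ln C = (12.3883·10.9223 − 7.4265·14.7623)/19.1764 = 1.33893.

k = 0.3890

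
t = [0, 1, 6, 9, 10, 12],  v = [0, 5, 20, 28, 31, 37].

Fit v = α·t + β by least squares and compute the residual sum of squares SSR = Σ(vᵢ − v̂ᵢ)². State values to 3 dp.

SSR = 2.830

The normal system MᵀM·[α, β]ᵀ = Mᵀv is [[362, 38]; [38, 6]]·[α, β]ᵀ = [1131, 121]ᵀ.
det = 362·6 − 38² = 728.
α = (1131·6 − 38·121)/728 = 547/182; β = (362·121 − 38·1131)/728 = 103/91.
Residuals: -103/91, 157/182, 76/91, -33/182, -17/91, -18/91; SSR = 515/182.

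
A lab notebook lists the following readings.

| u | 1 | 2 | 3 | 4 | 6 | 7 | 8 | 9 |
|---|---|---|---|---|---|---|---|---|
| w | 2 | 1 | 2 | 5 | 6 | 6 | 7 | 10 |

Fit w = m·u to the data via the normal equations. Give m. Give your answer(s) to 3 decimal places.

Forming MᵀM = [[260]] and Mᵀw = [254]ᵀ gives MᵀM·[m]ᵀ = Mᵀw.
Hence m = 254 / 260 ≈ 0.976923.

m = 0.977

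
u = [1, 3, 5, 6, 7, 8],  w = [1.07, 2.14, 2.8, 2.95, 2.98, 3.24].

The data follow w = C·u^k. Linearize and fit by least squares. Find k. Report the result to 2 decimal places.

With ln wᵢ as the transformed response and ln uᵢ as the regressor:
Σln u = 8.5252, Σ(ln u)² = 15.1183, Σln w = 5.2074, Σln u·ln w = 9.0006.
Equations: 15.1183·k + 8.5252·ln C = 9.0006;  8.5252·k + 6·ln C = 5.2074.
Solving (det = 18.0313): k = 0.53295, ln C = 0.11065.

k = 0.53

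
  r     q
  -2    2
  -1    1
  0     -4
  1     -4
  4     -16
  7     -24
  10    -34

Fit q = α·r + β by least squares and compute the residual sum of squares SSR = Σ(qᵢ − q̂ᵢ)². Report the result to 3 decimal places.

Setting ∂/∂α … = 0 gives: 171·α + 19·β = -581;  19·α + 7·β = -79.
(Σr·r = 171, Σr = 19, Σ1 = 7, Σr·q = -581, Σq = -79.)
Δ = 171·7 − 19² = 836.
α = ((-581)·7 − 19·(-79))/836 = -1283/418; β = (171·(-79) − 19·(-581))/836 = -65/22.
Residuals: -45/38, 185/209, -23/22, 423/209, -321/418, 92/209, -147/418; SSR = 1731/209.

SSR = 8.282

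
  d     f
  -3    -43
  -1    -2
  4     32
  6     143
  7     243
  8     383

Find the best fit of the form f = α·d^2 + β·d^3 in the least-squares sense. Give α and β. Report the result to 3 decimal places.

Sums needed: Σd^2·d^2 = 8131, Σd^2·d^3 = 58131, Σd^3·d^3 = 431275.
For Xᵀf: Σd^2·f = 41690, Σd^3·f = 313544.
So XᵀX·[α, β]ᵀ = Xᵀf: [[8131, 58131]; [58131, 431275]]·[α, β]ᵀ = [41690, 313544]ᵀ.
Eliminating β: 431275·(row 1) − 58131·(row 2) gives 127483864·α = 431275·41690 − 58131·313544 = -246771514, so α = -123385757/63741932.
Then β = (313544 − 58131·(-123385757/63741932))/431275 = 62972437/63741932.

α = -1.936, β = 0.988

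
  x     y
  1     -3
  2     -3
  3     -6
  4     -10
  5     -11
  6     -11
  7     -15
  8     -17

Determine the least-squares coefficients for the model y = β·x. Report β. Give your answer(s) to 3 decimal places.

β = -2.103

From the data, Σx·x = 204.
Moment sums: Σx·y = -429.
MᵀM·[β]ᵀ = Mᵀy becomes [[204]]·[β]ᵀ = [-429]ᵀ.
Hence β = -429 / 204 ≈ -2.10294.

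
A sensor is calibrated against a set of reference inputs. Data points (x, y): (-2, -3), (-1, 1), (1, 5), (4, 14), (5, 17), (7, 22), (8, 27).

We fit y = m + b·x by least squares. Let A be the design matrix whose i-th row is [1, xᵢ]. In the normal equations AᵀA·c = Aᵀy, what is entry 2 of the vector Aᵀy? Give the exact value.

521

Entry 2 ↔ basis x, so (Aᵀy)_{2} = Σᵢ (x)·yᵢ = (-2)·(-3) + (-1)·(1) + (1)·(5) + (4)·(14) + (5)·(17) + (7)·(22) + (8)·(27) = 521.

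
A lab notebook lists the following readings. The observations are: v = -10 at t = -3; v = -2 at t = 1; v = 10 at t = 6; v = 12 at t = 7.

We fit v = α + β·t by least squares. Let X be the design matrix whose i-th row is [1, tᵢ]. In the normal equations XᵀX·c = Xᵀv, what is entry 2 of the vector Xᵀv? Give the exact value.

172

Entry 2 ↔ basis t, so (Xᵀv)_{2} = Σᵢ (t)·vᵢ = (-3)·(-10) + (1)·(-2) + (6)·(10) + (7)·(12) = 172.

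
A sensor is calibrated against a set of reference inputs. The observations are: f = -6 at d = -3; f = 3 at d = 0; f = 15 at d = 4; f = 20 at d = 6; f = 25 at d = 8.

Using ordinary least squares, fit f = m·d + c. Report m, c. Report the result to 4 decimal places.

With design matrix M, MᵀM = [[125, 15]; [15, 5]] and Mᵀf = [398, 57]ᵀ.
det = 125·5 − 15² = 400.
m = (398·5 − 15·57)/400 = 227/80; c = (125·57 − 15·398)/400 = 231/80.

m = 2.8375, c = 2.8875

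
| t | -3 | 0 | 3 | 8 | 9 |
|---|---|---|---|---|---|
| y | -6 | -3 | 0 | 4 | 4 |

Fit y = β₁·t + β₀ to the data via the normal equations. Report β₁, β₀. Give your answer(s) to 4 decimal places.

β₁ = 0.8498, β₀ = -3.0894

Sums needed: Σt·t = 163, Σt = 17, Σ1 = 5.
And Σt·y = 86, Σy = -1.
det = 163·5 − 17² = 526.
β₁ = (86·5 − 17·(-1))/526 = 447/526; β₀ = (163·(-1) − 17·86)/526 = -1625/526.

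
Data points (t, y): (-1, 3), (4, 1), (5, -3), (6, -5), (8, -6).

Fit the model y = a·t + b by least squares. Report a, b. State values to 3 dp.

a = -1.062, b = 2.673

Setting ∂/∂a … = 0 gives: 142·a + 22·b = -92;  22·a + 5·b = -10.
(Σt·t = 142, Σt = 22, Σ1 = 5, Σt·y = -92, Σy = -10.)
Determinant 142·5 − 22² = 226.
a = ((-92)·5 − 22·(-10))/226 = -120/113; b = (142·(-10) − 22·(-92))/226 = 302/113.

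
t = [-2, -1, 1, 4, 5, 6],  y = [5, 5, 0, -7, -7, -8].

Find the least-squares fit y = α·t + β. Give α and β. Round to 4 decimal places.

α = -1.8237, β = 1.9514

Setting ∂/∂α … = 0 gives: 83·α + 13·β = -126;  13·α + 6·β = -12.
(Σt·t = 83, Σt = 13, Σ1 = 6, Σt·y = -126, Σy = -12.)
Δ = 83·6 − 13² = 329.
α = ((-126)·6 − 13·(-12))/329 = -600/329; β = (83·(-12) − 13·(-126))/329 = 642/329.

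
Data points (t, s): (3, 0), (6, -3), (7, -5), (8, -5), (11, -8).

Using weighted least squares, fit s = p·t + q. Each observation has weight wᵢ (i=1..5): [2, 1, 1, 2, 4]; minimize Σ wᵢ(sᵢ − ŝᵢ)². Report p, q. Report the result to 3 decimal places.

Sums needed: Σwᵢ·t·t = 715, Σwᵢ·t = 79, Σwᵢ·1 = 10.
For XᵀWs: Σwᵢ·t·s = -485, Σwᵢ·s = -50.
Normal equations: [[715, 79]; [79, 10]]·[p, q]ᵀ = [-485, -50]ᵀ.
det = 715·10 − 79² = 909.
p = ((-485)·10 − 79·(-50))/909 = -100/101; q = (715·(-50) − 79·(-485))/909 = 285/101.

p = -0.990, q = 2.822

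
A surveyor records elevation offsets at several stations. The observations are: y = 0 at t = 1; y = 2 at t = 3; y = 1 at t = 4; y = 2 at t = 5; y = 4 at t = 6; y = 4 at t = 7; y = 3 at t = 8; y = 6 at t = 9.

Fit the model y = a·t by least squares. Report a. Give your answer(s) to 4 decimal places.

a = 0.5338

MᵀM·[a]ᵀ = Mᵀy reads: 281·a = 150.
(Σt·t = 281, Σt·y = 150.)
Hence a = 150 / 281 ≈ 0.533808.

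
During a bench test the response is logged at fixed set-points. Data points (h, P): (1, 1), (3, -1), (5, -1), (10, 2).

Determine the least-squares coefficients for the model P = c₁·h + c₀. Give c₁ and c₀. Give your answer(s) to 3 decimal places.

c₁ = 0.184, c₀ = -0.626

Setting ∂/∂c₁ … = 0 gives: 135·c₁ + 19·c₀ = 13;  19·c₁ + 4·c₀ = 1.
(Σh·h = 135, Σh = 19, Σ1 = 4, Σh·P = 13, ΣP = 1.)
det = 135·4 − 19² = 179.
c₁ = (13·4 − 19·1)/179 = 33/179; c₀ = (135·1 − 19·13)/179 = -112/179.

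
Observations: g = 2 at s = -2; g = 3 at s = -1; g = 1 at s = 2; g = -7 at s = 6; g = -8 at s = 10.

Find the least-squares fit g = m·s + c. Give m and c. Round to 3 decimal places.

m = -1.000, c = 1.200

Normal-equation sums: Σs·s = 145, Σs = 15, Σ1 = 5.
For Aᵀg: Σs·g = -127, Σg = -9.
So AᵀA·[m, c]ᵀ = Aᵀg: [[145, 15]; [15, 5]]·[m, c]ᵀ = [-127, -9]ᵀ.
Eliminating c: 5·(row 1) − 15·(row 2) gives 500·m = 5·(-127) − 15·(-9) = -500, so m = -1.
Then c = ((-9) − 15·(-1))/5 = 6/5.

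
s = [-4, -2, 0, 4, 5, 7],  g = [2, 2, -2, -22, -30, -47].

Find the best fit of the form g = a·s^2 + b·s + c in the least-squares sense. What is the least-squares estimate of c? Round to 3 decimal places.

With design matrix A, AᵀA = [[3554, 460, 110]; [460, 110, 10]; [110, 10, 6]] and Aᵀg = [-3365, -579, -97]ᵀ.
Row-reducing yields a = -4894/10041, b = -151952/50205, c = -14637/6694.

c = -2.187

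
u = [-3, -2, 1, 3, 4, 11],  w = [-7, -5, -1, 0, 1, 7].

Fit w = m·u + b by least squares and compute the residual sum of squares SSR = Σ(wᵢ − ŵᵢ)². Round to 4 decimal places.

SSR = 2.6623

The normal equations are: 160·m + 14·b = 111;  14·m + 6·b = -5.
Determinant 160·6 − 14² = 764.
m = (111·6 − 14·(-5))/764 = 184/191; b = (160·(-5) − 14·111)/764 = -1177/382.
Residuals: -393/382, 3/382, 427/382, 73/382, 87/382, -197/382; SSR = 1017/382.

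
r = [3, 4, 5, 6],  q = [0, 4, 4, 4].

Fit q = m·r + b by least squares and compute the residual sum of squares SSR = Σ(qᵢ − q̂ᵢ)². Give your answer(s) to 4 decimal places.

SSR = 4.8000

Compute the Gram sums: Σr·r = 86, Σr = 18, Σ1 = 4.
Moment sums: Σr·q = 60, Σq = 12.
So MᵀM·[m, b]ᵀ = Mᵀq: [[86, 18]; [18, 4]]·[m, b]ᵀ = [60, 12]ᵀ.
Eliminating b: 4·(row 1) − 18·(row 2) gives 20·m = 4·60 − 18·12 = 24, so m = 6/5.
Then b = (12 − 18·(6/5))/4 = -12/5.
Residuals: -6/5, 8/5, 2/5, -4/5; SSR = 24/5.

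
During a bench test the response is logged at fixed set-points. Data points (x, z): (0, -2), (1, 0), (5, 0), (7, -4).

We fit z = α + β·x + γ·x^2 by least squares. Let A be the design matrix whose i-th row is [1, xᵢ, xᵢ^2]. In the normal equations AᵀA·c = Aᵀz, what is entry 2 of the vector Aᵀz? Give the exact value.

Entry 2 ↔ basis x, so (Aᵀz)_{2} = Σᵢ (x)·zᵢ = (0)·(-2) + (1)·(0) + (5)·(0) + (7)·(-4) = -28.

-28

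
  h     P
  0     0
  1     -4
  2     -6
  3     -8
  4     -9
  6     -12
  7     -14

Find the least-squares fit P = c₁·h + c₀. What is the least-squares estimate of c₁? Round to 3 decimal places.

c₁ = -1.822

Sums needed: Σh·h = 115, Σh = 23, Σ1 = 7.
Moment sums: Σh·P = -246, ΣP = -53.
MᵀM·[c₁, c₀]ᵀ = MᵀP becomes [[115, 23]; [23, 7]]·[c₁, c₀]ᵀ = [-246, -53]ᵀ.
Determinant 115·7 − 23² = 276.
c₁ = ((-246)·7 − 23·(-53))/276 = -503/276; c₀ = (115·(-53) − 23·(-246))/276 = -19/12.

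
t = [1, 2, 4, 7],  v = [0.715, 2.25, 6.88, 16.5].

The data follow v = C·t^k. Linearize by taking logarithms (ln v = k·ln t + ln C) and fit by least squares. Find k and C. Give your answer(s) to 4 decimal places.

k = 1.6139, C = 0.7245

With ln vᵢ as the transformed response and ln tᵢ as the regressor:
Σln t = 4.0254, Σ(ln t)² = 6.1888, Σln v = 5.2074, Σln t·ln v = 8.6908.
Equations: 6.1888·k + 4.0254·ln C = 8.6908;  4.0254·k + 4·ln C = 5.2074.
Solving (det = 8.5519): k = 1.61386, ln C = -0.32223, so C = exp(-0.32223) = 0.72453.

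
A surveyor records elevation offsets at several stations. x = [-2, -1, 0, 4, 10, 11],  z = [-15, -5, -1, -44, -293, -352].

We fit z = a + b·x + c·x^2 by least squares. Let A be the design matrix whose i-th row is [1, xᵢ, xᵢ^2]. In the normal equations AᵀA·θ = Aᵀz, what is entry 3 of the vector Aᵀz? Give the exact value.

-72661

Entry 3 ↔ basis x^2, so (Aᵀz)_{3} = Σᵢ (x^2)·zᵢ = (4)·(-15) + (1)·(-5) + (0)·(-1) + (16)·(-44) + (100)·(-293) + (121)·(-352) = -72661.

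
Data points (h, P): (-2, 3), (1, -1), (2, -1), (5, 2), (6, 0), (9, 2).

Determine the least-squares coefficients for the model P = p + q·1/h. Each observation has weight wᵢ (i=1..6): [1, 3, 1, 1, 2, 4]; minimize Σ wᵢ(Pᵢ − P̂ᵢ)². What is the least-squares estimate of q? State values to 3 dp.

The normal system AᵀWA·[p, q]ᵀ = AᵀWP is [[12, 179/45]; [179/45, 7381/2025]]·[p, q]ᵀ = [9, -167/45]ᵀ.
Δ = 12·(7381/2025) − (179/45)² = 56531/2025.
p = (9·(7381/2025) − (179/45)·(-167/45))/(56531/2025) = 96322/56531; q = (12·(-167/45) − (179/45)·9)/(56531/2025) = -162675/56531.

q = -2.878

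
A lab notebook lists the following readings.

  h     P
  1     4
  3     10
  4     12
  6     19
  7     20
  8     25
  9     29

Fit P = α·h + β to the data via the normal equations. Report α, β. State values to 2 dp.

Forming MᵀM = [[256, 38]; [38, 7]] and MᵀP = [797, 119]ᵀ gives MᵀM·[α, β]ᵀ = MᵀP.
Determinant 256·7 − 38² = 348.
α = (797·7 − 38·119)/348 = 1057/348; β = (256·119 − 38·797)/348 = 89/174.

α = 3.04, β = 0.51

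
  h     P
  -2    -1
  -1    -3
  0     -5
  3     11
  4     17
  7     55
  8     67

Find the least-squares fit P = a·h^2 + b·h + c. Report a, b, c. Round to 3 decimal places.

AᵀA·[a, b, c]ᵀ = AᵀP reads: 6851·a + 937·b + 143·c = 7347;  937·a + 143·b + 19·c = 1027;  143·a + 19·b + 7·c = 141.
Row-reducing yields a = 95815/101577, b = 140611/101577, c = -1993/691.

a = 0.943, b = 1.384, c = -2.884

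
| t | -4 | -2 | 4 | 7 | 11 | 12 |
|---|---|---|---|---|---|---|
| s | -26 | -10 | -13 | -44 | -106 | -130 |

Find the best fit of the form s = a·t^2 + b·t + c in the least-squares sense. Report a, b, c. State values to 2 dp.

a = -0.99, b = 1.45, c = -3.79

Normal-equation sums: Σt^2·t^2 = 38306, Σt^2·t = 3394, Σt^2 = 350, Σt·t = 350, Σt = 28, Σ1 = 6.
For Aᵀs: Σt^2·s = -34366, Σt·s = -2962, Σs = -329.
So AᵀA·[a, b, c]ᵀ = Aᵀs: [[38306, 3394, 350]; [3394, 350, 28]; [350, 28, 6]]·[a, b, c]ᵀ = [-34366, -2962, -329]ᵀ.
Row-reducing yields a = -1224529/1235670, b = 1792241/1235670, c = -781473/205945.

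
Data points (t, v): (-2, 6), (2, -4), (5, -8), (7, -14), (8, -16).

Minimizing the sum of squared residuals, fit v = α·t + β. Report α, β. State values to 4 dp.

From the data, Σt·t = 146, Σt = 20, Σ1 = 5.
For Mᵀv: Σt·v = -286, Σv = -36.
det = 146·5 − 20² = 330.
α = ((-286)·5 − 20·(-36))/330 = -71/33; β = (146·(-36) − 20·(-286))/330 = 232/165.

α = -2.1515, β = 1.4061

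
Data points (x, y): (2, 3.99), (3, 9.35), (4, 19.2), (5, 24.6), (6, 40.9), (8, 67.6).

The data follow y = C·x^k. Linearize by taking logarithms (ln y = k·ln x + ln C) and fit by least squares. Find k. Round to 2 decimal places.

k = 2.04

Taking logs, ln y = k·ln x + ln C, so regress ln y on ln x.
Σln x = 8.6587, Σ(ln x)² = 13.7340, Σln y = 17.7016, Σln x·ln y = 28.0774.
Equations: 13.7340·k + 8.6587·ln C = 28.0774;  8.6587·k + 6·ln C = 17.7016.
Slope k = (n·Σln x·ln y − Σln x·Σln y)/(n·Σ(ln x)² − (Σln x)²) = (6·28.0774 − 8.6587·17.7016)/7.4309 = 2.04441; ln C = (Σln y − k·Σln x)/n = -0.00006.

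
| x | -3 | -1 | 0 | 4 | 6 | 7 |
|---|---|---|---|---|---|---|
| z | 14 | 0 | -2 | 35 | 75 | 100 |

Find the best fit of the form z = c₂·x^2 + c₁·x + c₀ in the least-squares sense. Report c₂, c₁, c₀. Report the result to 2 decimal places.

AᵀA·[c₂, c₁, c₀]ᵀ = Aᵀz reads: 4035·c₂ + 595·c₁ + 111·c₀ = 8286;  595·c₂ + 111·c₁ + 13·c₀ = 1248;  111·c₂ + 13·c₁ + 6·c₀ = 222.
Inverting the 3×3 Gram matrix, [c₂, c₁, c₀]ᵀ = [74259/38464, 38355/38464, -16863/19232]ᵀ.

c₂ = 1.93, c₁ = 1.00, c₀ = -0.88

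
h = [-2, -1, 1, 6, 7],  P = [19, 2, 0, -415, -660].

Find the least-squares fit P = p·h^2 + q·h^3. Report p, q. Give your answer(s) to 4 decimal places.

p = 0.4752, q = -1.9945

With design matrix A, AᵀA = [[3715, 24551]; [24551, 164371]] and AᵀP = [-47202, -316174]ᵀ.
det = 3715·164371 − 24551² = 7886664.
p = ((-47202)·164371 − 24551·(-316174))/7886664 = 936983/1971666; q = (3715·(-316174) − 24551·(-47202))/7886664 = -3932527/1971666.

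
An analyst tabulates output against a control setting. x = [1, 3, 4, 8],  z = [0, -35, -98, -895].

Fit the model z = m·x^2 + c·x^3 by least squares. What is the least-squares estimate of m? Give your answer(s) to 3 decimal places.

From the data, Σx^2·x^2 = 4434, Σx^2·x^3 = 34036, Σx^3·x^3 = 266970.
For Aᵀz: Σx^2·z = -59163, Σx^3·z = -465457.
det = 4434·266970 − 34036² = 25295684.
m = ((-59163)·266970 − 34036·(-465457))/25295684 = 23774171/12647842; c = (4434·(-465457) − 34036·(-59163))/25295684 = -25082235/12647842.

m = 1.880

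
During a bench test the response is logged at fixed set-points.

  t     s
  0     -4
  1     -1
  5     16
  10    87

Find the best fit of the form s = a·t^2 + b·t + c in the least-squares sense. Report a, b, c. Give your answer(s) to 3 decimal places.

AᵀA·[a, b, c]ᵀ = Aᵀs reads: 10626·a + 1126·b + 126·c = 9099;  1126·a + 126·b + 16·c = 949;  126·a + 16·b + 4·c = 98.
(Σt^2·t^2 = 10626, Σt^2·t = 1126, Σt^2 = 126, Σt·t = 126, Σt = 16, Σ1 = 4, Σt^2·s = 9099, Σt·s = 949, Σs = 98.)
Inverting the 3×3 Gram matrix, [a, b, c]ᵀ = [239/235, -573/470, -125/47]ᵀ.

a = 1.017, b = -1.219, c = -2.660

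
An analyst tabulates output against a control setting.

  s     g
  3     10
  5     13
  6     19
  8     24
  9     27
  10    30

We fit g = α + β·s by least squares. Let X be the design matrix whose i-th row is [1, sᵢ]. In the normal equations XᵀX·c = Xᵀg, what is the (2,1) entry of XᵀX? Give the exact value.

Row 2 ↔ basis s, column 1 ↔ basis 1, so (XᵀX)_{2,1} = Σᵢ s = (3)·(1) + (5)·(1) + (6)·(1) + (8)·(1) + (9)·(1) + (10)·(1) = 41.

41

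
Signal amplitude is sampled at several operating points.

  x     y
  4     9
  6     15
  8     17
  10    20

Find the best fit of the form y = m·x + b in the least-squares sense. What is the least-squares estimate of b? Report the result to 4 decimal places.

Compute the Gram sums: Σx·x = 216, Σx = 28, Σ1 = 4.
And Σx·y = 462, Σy = 61.
Normal equations: [[216, 28]; [28, 4]]·[m, b]ᵀ = [462, 61]ᵀ.
det = 216·4 − 28² = 80.
m = (462·4 − 28·61)/80 = 7/4; b = (216·61 − 28·462)/80 = 3.

b = 3.0000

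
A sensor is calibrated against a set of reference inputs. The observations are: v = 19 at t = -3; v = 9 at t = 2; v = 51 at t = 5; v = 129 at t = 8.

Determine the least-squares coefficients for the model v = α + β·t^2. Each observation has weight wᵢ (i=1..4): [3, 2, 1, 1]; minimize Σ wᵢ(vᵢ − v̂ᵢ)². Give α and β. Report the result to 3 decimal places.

α = 1.000, β = 2.000

Entries of AᵀWA: Σwᵢ·1 = 7, Σwᵢ·t^2 = 124, Σwᵢ·t^2·t^2 = 4996.
For AᵀWv: Σwᵢ·v = 255, Σwᵢ·t^2·v = 10116.
Δ = 7·4996 − 124² = 19596.
α = (255·4996 − 124·10116)/19596 = 1; β = (7·10116 − 124·255)/19596 = 2.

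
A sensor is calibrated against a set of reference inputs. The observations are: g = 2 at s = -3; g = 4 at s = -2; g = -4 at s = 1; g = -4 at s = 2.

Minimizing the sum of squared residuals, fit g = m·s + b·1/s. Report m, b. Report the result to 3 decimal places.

XᵀX·[m, b]ᵀ = Xᵀg reads: 18·m + 4·b = -26;  4·m + (29/18)·b = -26/3.
(Σs·s = 18, Σs·1/s = 4, Σ1/s·1/s = 29/18, Σs·g = -26, Σ1/s·g = -26/3.)
Δ = 18·(29/18) − 4² = 13.
m = ((-26)·(29/18) − 4·(-26/3))/13 = -5/9; b = (18·(-26/3) − 4·(-26))/13 = -4.

m = -0.556, b = -4.000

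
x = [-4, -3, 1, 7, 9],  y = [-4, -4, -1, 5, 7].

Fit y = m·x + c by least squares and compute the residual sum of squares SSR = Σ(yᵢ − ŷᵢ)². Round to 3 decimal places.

SSR = 1.075

Setting ∂/∂m … = 0 gives: 156·m + 10·c = 125;  10·m + 5·c = 3.
(Σx·x = 156, Σx = 10, Σ1 = 5, Σx·y = 125, Σy = 3.)
Determinant 156·5 − 10² = 680.
m = (125·5 − 10·3)/680 = 7/8; c = (156·3 − 10·125)/680 = -23/20.
Residuals: 13/20, -9/40, -29/40, 1/40, 11/40; SSR = 43/40.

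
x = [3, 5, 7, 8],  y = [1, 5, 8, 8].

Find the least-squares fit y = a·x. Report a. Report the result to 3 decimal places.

Forming MᵀM = [[147]] and Mᵀy = [148]ᵀ gives MᵀM·[a]ᵀ = Mᵀy.
a = 148/147 = 1.0068.

a = 1.007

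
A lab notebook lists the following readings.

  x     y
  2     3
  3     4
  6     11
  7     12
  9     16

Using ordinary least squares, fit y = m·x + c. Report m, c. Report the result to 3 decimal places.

Setting ∂/∂m … = 0 gives: 179·m + 27·c = 312;  27·m + 5·c = 46.
Eliminating c: 5·(row 1) − 27·(row 2) gives 166·m = 5·312 − 27·46 = 318, so m = 159/83.
Then c = (46 − 27·(159/83))/5 = -95/83.

m = 1.916, c = -1.145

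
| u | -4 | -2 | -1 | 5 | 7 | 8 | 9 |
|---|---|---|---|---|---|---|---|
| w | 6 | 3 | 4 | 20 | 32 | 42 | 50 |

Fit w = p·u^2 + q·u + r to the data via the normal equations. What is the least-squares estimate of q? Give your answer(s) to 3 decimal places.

q = 1.092

Forming XᵀX = [[13956, 1636, 240]; [1636, 240, 22]; [240, 22, 7]] and Xᵀw = [8918, 1076, 157]ᵀ gives XᵀX·[p, q, r]ᵀ = Xᵀw.
Solving the 3×3 system (Gaussian elimination) gives p = 39525/88004, q = 96097/88004, r = 158321/44002.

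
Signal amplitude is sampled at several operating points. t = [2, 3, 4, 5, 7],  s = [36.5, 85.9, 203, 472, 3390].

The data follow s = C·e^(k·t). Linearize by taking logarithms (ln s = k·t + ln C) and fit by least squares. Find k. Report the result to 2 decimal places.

k = 0.90

Linearized form: ln s = k·t + ln C. From the 5 transformed points,
XᵀX = [[103.0000, 21.0000]; [21.0000, 5]], rhs = [129.4920, 27.6493]ᵀ  (here Σt = 21.0000, Σ(t)² = 103.0000, Σln s = 27.6493, Σt·ln s = 129.4920).
Slope k = (n·Σt·ln s − Σt·Σln s)/(n·Σ(t)² − (Σt)²) = (5·129.4920 − 21.0000·27.6493)/74.0000 = 0.90305; ln C = (Σln s − k·Σt)/n = 1.73706.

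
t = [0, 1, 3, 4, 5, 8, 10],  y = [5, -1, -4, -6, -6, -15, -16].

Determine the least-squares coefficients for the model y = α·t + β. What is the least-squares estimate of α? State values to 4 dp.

The normal equations are: 215·α + 31·β = -347;  31·α + 7·β = -43.
(Σt·t = 215, Σt = 31, Σ1 = 7, Σt·y = -347, Σy = -43.)
Eliminating β: 7·(row 1) − 31·(row 2) gives 544·α = 7·(-347) − 31·(-43) = -1096, so α = -137/68.
Then β = ((-43) − 31·(-137/68))/7 = 189/68.

α = -2.0147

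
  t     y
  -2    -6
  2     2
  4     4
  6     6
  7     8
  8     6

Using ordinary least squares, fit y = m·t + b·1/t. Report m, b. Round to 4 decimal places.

m = 0.8344, b = 4.6089

Sums needed: Σt·t = 173, Σt·1/t = 6, Σ1/t·1/t = 17677/28224.
Moment sums: Σt·y = 172, Σ1/t·y = 221/28.
So AᵀA·[m, b]ᵀ = Aᵀy: [[173, 6]; [6, 17677/28224]]·[m, b]ᵀ = [172, 221/28]ᵀ.
Determinant 173·(17677/28224) − 6² = 2042057/28224.
m = (172·(17677/28224) − 6·(221/28))/(2042057/28224) = 1703836/2042057; b = (173·(221/28) − 6·172)/(2042057/28224) = 9411696/2042057.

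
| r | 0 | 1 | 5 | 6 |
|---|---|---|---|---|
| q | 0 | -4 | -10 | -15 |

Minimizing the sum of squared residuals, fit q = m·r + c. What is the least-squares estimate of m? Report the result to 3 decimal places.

m = -2.192

The normal system AᵀA·[m, c]ᵀ = Aᵀq is [[62, 12]; [12, 4]]·[m, c]ᵀ = [-144, -29]ᵀ.
Eliminating c: 4·(row 1) − 12·(row 2) gives 104·m = 4·(-144) − 12·(-29) = -228, so m = -57/26.
Then c = ((-29) − 12·(-57/26))/4 = -35/52.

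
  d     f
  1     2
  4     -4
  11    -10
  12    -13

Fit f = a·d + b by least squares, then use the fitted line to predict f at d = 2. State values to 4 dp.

Normal-equation sums: Σd·d = 282, Σd = 28, Σ1 = 4.
And Σd·f = -280, Σf = -25.
Normal equations: [[282, 28]; [28, 4]]·[a, b]ᵀ = [-280, -25]ᵀ.
Determinant 282·4 − 28² = 344.
a = ((-280)·4 − 28·(-25))/344 = -105/86; b = (282·(-25) − 28·(-280))/344 = 395/172.
At d = 2: f̂ = (-105/86)·(2) + (395/172)·(1) = -25/172.

f̂ = -0.1453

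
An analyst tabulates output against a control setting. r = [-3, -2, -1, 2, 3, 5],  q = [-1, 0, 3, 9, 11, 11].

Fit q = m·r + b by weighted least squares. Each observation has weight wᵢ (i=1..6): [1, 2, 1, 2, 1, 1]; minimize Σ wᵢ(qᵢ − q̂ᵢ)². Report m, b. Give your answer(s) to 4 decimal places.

Entries of AᵀWA: Σwᵢ·r·r = 60, Σwᵢ·r = 4, Σwᵢ·1 = 8.
Right-hand side: Σwᵢ·r·q = 124, Σwᵢ·q = 42.
So AᵀWA·[m, b]ᵀ = AᵀWq: [[60, 4]; [4, 8]]·[m, b]ᵀ = [124, 42]ᵀ.
Eliminating b: 8·(row 1) − 4·(row 2) gives 464·m = 8·124 − 4·42 = 824, so m = 103/58.
Then b = (42 − 4·(103/58))/8 = 253/58.

m = 1.7759, b = 4.3621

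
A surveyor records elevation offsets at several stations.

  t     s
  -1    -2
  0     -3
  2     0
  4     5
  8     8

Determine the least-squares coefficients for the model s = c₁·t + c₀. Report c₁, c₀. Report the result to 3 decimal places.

The normal system XᵀX·[c₁, c₀]ᵀ = Xᵀs is [[85, 13]; [13, 5]]·[c₁, c₀]ᵀ = [86, 8]ᵀ.
det = 85·5 − 13² = 256.
c₁ = (86·5 − 13·8)/256 = 163/128; c₀ = (85·8 − 13·86)/256 = -219/128.

c₁ = 1.273, c₀ = -1.711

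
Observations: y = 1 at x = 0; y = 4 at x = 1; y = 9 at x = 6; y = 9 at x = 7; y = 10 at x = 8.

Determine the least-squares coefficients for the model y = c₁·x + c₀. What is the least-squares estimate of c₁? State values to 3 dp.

Compute the Gram sums: Σx·x = 150, Σx = 22, Σ1 = 5.
Moment sums: Σx·y = 201, Σy = 33.
So MᵀM·[c₁, c₀]ᵀ = Mᵀy: [[150, 22]; [22, 5]]·[c₁, c₀]ᵀ = [201, 33]ᵀ.
Δ = 150·5 − 22² = 266.
c₁ = (201·5 − 22·33)/266 = 279/266; c₀ = (150·33 − 22·201)/266 = 264/133.

c₁ = 1.049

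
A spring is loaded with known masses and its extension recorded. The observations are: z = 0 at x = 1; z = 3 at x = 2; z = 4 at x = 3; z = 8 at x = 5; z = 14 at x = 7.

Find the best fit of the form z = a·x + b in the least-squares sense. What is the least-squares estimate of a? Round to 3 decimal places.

a = 2.224

Entries of MᵀM: Σx·x = 88, Σx = 18, Σ1 = 5.
And Σx·z = 156, Σz = 29.
MᵀM·[a, b]ᵀ = Mᵀz becomes [[88, 18]; [18, 5]]·[a, b]ᵀ = [156, 29]ᵀ.
Eliminating b: 5·(row 1) − 18·(row 2) gives 116·a = 5·156 − 18·29 = 258, so a = 129/58.
Then b = (29 − 18·(129/58))/5 = -64/29.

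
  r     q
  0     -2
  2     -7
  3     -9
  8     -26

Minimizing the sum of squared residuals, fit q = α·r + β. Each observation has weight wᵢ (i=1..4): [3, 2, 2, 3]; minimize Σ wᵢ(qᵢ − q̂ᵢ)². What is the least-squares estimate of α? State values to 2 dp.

From the data, Σwᵢ·r·r = 218, Σwᵢ·r = 34, Σwᵢ·1 = 10.
For AᵀWq: Σwᵢ·r·q = -706, Σwᵢ·q = -116.
Normal equations: [[218, 34]; [34, 10]]·[α, β]ᵀ = [-706, -116]ᵀ.
Δ = 218·10 − 34² = 1024.
α = ((-706)·10 − 34·(-116))/1024 = -779/256; β = (218·(-116) − 34·(-706))/1024 = -321/256.

α = -3.04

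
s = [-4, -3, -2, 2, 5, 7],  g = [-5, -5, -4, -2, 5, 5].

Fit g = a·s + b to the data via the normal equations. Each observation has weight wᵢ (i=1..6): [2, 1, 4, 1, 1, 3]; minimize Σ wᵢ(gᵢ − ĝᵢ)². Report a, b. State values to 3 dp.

MᵀWM·[a, b]ᵀ = MᵀWg reads: 233·a + 9·b = 213;  9·a + 12·b = -13.
(Σwᵢ·s·s = 233, Σwᵢ·s = 9, Σwᵢ·1 = 12, Σwᵢ·s·g = 213, Σwᵢ·g = -13.)
det = 233·12 − 9² = 2715.
a = (213·12 − 9·(-13))/2715 = 891/905; b = (233·(-13) − 9·213)/2715 = -4946/2715.

a = 0.985, b = -1.822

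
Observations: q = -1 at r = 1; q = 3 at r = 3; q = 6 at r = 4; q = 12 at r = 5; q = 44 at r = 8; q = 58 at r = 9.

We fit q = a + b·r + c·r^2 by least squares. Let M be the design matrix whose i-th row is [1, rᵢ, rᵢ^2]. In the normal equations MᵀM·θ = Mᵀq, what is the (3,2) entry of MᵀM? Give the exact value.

Row 3 ↔ basis r^2, column 2 ↔ basis r, so (MᵀM)_{3,2} = Σᵢ (r^2)·(r) = (1)·(1) + (9)·(3) + (16)·(4) + (25)·(5) + (64)·(8) + (81)·(9) = 1458.

1458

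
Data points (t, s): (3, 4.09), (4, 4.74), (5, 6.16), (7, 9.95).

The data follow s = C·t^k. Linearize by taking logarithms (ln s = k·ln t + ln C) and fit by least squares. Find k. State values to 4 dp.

k = 1.0663

Taking logs, ln s = k·ln t + ln C, so regress ln s on ln t.
Sums: Σln t = 6.0403, Σ(ln t)² = 9.5056, Σln s = 7.0802, Σln t·ln s = 11.1015.
Normal system: [[9.5056, 6.0403]; [6.0403, 4]]·[k, ln C]ᵀ = [11.1015, 7.0802]ᵀ.
Δ = 9.5056·4 − (6.0403)² = 1.5378; k = (11.1015·4 − 6.0403·7.0802)/1.5378 = 1.06626, ln C = (9.5056·7.0802 − 6.0403·11.1015)/1.5378 = 0.15994.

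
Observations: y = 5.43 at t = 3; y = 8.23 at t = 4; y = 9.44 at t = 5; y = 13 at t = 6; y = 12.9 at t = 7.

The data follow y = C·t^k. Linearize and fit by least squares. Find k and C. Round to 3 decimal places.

With ln yᵢ as the transformed response and ln tᵢ as the regressor:
XᵀX = [[12.7160, 7.8320]; [7.8320, 5]], rhs = [17.9658, 11.1669]ᵀ  (here Σln t = 7.8320, Σ(ln t)² = 12.7160, Σln y = 11.1669, Σln t·ln y = 17.9658).
Δ = 12.7160·5 − (7.8320)² = 2.2397; k = (17.9658·5 − 7.8320·11.1669)/2.2397 = 1.05825, ln C = (12.7160·11.1669 − 7.8320·17.9658)/2.2397 = 0.57572, so C = exp(0.57572) = 1.77841.

k = 1.058, C = 1.778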